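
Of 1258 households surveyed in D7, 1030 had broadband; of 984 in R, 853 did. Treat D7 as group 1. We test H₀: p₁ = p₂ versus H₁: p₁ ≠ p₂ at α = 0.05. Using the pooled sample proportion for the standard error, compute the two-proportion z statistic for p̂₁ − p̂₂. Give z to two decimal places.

z = -3.08

p̂₁ = 1030/1258 ≈ 0.8188, p̂₂ = 853/984 ≈ 0.8669.
Pooled p̂ = (1030+853)/(1258+984) = 1883/2242 = 0.8399.
SE = √(p̂(1−p̂)(1/n₁+1/n₂)) = √(0.8399·0.1601·0.00181117) = √(0.000243575) = 0.0156.
z = (0.8188 − 0.8669)/0.0156 = -0.0481/0.0156 = -3.08.
Two-sided p-value ≈ 2·Φ(−3.083) = 0.0021; since p < α = 0.05, reject H₀.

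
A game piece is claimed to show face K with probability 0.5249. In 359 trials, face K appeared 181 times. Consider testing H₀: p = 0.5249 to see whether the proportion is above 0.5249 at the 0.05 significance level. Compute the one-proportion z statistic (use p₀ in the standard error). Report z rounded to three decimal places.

p̂ = 181/359 ≈ 0.50418.
SE = √(p₀(1−p₀)/n) = √(0.24938/359) = 0.02636.
z = (0.50418 − 0.5249)/0.02636 = -0.02072/0.02636 = -0.786.
p-value = P(Z > -0.786) ≈ 0.7841. With α = 0.05, fail to reject H₀.

z = -0.786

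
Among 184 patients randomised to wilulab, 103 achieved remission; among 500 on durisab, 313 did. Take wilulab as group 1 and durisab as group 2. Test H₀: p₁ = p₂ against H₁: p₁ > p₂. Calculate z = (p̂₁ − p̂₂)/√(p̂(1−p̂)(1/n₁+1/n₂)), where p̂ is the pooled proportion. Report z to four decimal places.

p̂₁ = 103/184 = 0.559783, p̂₂ = 313/500 = 0.626000.
Pooled p̂ = (103+313)/(184+500) = 416/684 = 0.608187.
SE = √(0.238296 × 0.00743478) = 0.042091.
z = (0.559783 − 0.626000)/0.042091 = -0.066217/0.042091 = -1.5732.

z = -1.5732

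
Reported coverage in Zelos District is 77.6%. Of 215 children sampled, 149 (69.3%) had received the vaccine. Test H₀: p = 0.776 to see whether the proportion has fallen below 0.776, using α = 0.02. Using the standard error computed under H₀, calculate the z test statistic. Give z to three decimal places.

p̂ = 149/215 ≈ 0.693023.
Under H₀, SE = √(0.776·0.224/215) = √(0.000808484) = 0.028434.
z = (0.693023 − 0.776)/0.028434 = -0.082977/0.028434 = -2.918.
p-value = P(Z < -2.918) ≈ 0.0018; since p < α = 0.02, reject H₀.

z = -2.918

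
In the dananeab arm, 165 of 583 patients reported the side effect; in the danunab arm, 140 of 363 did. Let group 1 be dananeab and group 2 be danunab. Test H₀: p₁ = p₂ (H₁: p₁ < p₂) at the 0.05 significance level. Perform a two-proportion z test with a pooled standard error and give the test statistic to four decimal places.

z = -3.2850

p̂₁ = 165/583 = 0.283019, p̂₂ = 140/363 = 0.385675.
Pooled p̂ = (165+140)/(583+363) = 305/946 = 0.322410.
SE = √(0.218462 × 0.00447009) = 0.031250.
z = (0.283019 − 0.385675)/0.031250 = -0.102656/0.031250 = -3.2850.
p-value = P(Z < -3.285) ≈ 0.0005, so at α = 0.05 we reject H₀.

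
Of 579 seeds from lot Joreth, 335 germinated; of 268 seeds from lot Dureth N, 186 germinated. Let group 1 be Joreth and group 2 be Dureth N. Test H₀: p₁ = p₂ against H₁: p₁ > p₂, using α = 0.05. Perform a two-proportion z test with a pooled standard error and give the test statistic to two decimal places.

p̂₁ = 335/579 ≈ 0.5786, p̂₂ = 186/268 ≈ 0.6940.
Pooled p̂ = (335+186)/(579+268) = 521/847 = 0.6151.
SE = √(p̂(1−p̂)(1/n₁+1/n₂)) = √(0.6151·0.3849·0.00545846) = √(0.00129229) = 0.0359.
z = (0.5786 − 0.6940)/0.0359 = -0.1154/0.0359 = -3.21.
p-value = P(Z > -3.211) ≈ 0.9993, so at α = 0.05 we fail to reject H₀.

z = -3.21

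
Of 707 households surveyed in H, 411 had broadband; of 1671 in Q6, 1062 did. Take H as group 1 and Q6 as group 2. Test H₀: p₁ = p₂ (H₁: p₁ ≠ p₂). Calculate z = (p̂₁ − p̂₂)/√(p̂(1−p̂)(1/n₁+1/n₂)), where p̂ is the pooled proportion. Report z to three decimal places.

p̂₁ = 411/707 = 0.58133, p̂₂ = 1062/1671 = 0.63555.
Pooled p̂ = (411+1062)/(707+1671) = 1473/2378 = 0.61943.
SE = √(p̂(1−p̂)(1/n₁+1/n₂)) = √(0.61943·0.38057·0.00201287) = √(0.000474508) = 0.02178.
z = (0.58133 − 0.63555)/0.02178 = -0.05422/0.02178 = -2.489.
p-value = 2·P(Z > 2.489) ≈ 0.0128.

z = -2.489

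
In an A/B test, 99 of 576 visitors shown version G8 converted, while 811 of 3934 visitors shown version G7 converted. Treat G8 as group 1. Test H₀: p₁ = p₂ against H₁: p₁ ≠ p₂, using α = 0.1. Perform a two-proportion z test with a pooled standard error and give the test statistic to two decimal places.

p̂₁ = 99/576 ≈ 0.17188, p̂₂ = 811/3934 ≈ 0.20615.
Pooled p̂ = (99+811)/(576+3934) = 910/4510 = 0.20177.
SE = √(p̂(1−p̂)(1/n₁+1/n₂)) = √(0.20177·0.79823·0.00199031) = √(0.000320561) = 0.01790.
z = (0.17188 − 0.20615)/0.01790 = -0.03427/0.01790 = -1.91.
Two-sided p-value ≈ 2·Φ(−1.914) = 0.0556; since p < α = 0.1, reject H₀.

z = -1.91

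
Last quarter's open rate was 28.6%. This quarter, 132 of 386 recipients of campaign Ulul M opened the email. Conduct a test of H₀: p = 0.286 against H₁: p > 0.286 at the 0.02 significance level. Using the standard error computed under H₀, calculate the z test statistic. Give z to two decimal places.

z = 2.43

p̂ = 132/386 = 0.3420.
Standard error under H₀: √(0.286×0.714/386) = 0.0230.
z = (0.3420 − 0.286)/0.0230 = 0.0560/0.0230 = 2.43.
p-value = P(Z > 2.433) ≈ 0.0075. With α = 0.02, reject H₀.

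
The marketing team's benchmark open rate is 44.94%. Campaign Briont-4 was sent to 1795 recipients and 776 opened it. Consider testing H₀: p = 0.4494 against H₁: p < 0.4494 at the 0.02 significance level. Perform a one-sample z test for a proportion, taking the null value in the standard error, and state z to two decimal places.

p̂ = 776/1795 ≈ 0.4323.
Under H₀, SE = √(0.4494·0.5506/1795) = √(0.000137849) = 0.0117.
z = (0.4323 − 0.4494)/0.0117 = -0.0171/0.0117 = -1.46.
p-value = P(Z < -1.455) ≈ 0.0728; since p > α = 0.02, fail to reject H₀.

z = -1.46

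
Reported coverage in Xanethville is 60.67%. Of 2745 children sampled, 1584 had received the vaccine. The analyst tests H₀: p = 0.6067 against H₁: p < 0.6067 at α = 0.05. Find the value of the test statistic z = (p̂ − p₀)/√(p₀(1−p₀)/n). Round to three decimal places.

p̂ = 1584/2745 ≈ 0.577049.
SE = √(p₀(1−p₀)/n) = √(0.23862/2745) = 0.009323.
z = (0.577049 − 0.6067)/0.009323 = -0.029651/0.009323 = -3.180.
p-value = P(Z < -3.180) ≈ 0.0007; since p < α = 0.05, reject H₀.

z = -3.180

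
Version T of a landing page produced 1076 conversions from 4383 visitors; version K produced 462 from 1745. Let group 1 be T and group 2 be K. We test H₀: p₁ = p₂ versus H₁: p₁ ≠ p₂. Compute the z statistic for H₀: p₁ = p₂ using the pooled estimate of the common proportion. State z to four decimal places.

p̂₁ = 1076/4383 = 0.245494, p̂₂ = 462/1745 = 0.264756.
Pooled p̂ = (1076+462)/(4383+1745) = 1538/6128 = 0.250979.
SE = √(0.187989 × 0.00080122) = 0.012273.
z = (0.245494 − 0.264756)/0.012273 = -0.019262/0.012273 = -1.5695.

z = -1.5695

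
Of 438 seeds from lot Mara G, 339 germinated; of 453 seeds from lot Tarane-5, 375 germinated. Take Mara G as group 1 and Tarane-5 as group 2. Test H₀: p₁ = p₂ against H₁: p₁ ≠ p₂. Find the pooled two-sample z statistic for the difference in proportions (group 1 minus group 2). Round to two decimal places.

z = -2.01

p̂₁ = 339/438 ≈ 0.7740, p̂₂ = 375/453 ≈ 0.8278.
Pooled p̂ = (339+375)/(438+453) = 714/891 = 0.8013.
SE = √(0.15919 × 0.00449061) = 0.0267.
z = (0.7740 − 0.8278)/0.0267 = -0.0538/0.0267 = -2.01.
p-value = 2·P(Z > 2.014) ≈ 0.0440.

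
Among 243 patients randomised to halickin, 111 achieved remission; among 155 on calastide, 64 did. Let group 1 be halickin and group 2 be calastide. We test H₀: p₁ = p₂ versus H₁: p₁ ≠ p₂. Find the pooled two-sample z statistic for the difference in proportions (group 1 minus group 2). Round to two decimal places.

z = 0.86

p̂₁ = 111/243 ≈ 0.4568, p̂₂ = 64/155 ≈ 0.4129.
Pooled p̂ = (111+64)/(243+155) = 175/398 = 0.4397.
SE = √(0.246364 × 0.0105668) = 0.0510.
z = (0.4568 − 0.4129)/0.0510 = 0.0439/0.0510 = 0.86.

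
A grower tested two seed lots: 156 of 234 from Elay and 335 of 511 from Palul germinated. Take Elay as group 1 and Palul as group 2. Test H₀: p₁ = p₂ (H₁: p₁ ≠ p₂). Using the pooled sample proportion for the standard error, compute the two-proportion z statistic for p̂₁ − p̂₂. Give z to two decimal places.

p̂₁ = 156/234 ≈ 0.6667, p̂₂ = 335/511 ≈ 0.6556.
Pooled p̂ = (156+335)/(234+511) = 491/745 = 0.6591.
SE = √(p̂(1−p̂)(1/n₁+1/n₂)) = √(0.6591·0.3409·0.00623045) = √(0.00139998) = 0.0374.
z = (0.6667 − 0.6556)/0.0374 = 0.0111/0.0374 = 0.30.
p-value = 2·P(Z > 0.296) ≈ 0.7669.

z = 0.30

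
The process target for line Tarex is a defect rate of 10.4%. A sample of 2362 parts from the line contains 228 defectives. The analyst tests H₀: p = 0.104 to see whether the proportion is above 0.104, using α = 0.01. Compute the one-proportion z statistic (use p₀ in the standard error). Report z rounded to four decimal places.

z = -1.1896

p̂ = 228/2362 ≈ 0.096528.
Standard error under H₀: √(0.104×0.896/2362) = 0.006281.
z = (0.096528 − 0.104)/0.006281 = -0.007472/0.006281 = -1.1896.
p-value = P(Z > -1.190) ≈ 0.8829, so at α = 0.01 we fail to reject H₀.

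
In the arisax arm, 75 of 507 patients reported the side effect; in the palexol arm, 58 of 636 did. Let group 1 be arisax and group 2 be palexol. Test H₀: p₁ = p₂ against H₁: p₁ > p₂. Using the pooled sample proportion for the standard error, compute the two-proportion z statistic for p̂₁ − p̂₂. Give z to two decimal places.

p̂₁ = 75/507 ≈ 0.1479, p̂₂ = 58/636 ≈ 0.0912.
Pooled p̂ = (75+58)/(507+636) = 133/1143 = 0.1164.
SE = √(p̂(1−p̂)(1/n₁+1/n₂)) = √(0.1164·0.8836·0.00354471) = √(0.00036447) = 0.0191.
z = (0.1479 − 0.0912)/0.0191 = 0.0567/0.0191 = 2.97.

z = 2.97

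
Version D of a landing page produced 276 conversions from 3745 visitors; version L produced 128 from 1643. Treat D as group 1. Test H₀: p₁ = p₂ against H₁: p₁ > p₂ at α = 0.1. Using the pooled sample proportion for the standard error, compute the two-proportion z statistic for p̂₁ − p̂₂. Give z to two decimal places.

z = -0.54

p̂₁ = 276/3745 = 0.0737, p̂₂ = 128/1643 = 0.0779.
Pooled p̂ = (276+128)/(3745+1643) = 404/5388 = 0.0750.
SE = √(p̂(1−p̂)(1/n₁+1/n₂)) = √(0.0750·0.9250·0.000875665) = √(6.07355e-05) = 0.0078.
z = (0.0737 − 0.0779)/0.0078 = -0.0042/0.0078 = -0.54.
p-value = P(Z > -0.540) ≈ 0.7054, so at α = 0.1 we fail to reject H₀.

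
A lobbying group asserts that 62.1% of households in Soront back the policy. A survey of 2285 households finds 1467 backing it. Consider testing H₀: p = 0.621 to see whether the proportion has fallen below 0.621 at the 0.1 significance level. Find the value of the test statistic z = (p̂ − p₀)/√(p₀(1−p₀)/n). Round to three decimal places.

z = 2.070

p̂ = 1467/2285 ≈ 0.64201.
Under H₀, SE = √(0.621·0.379/2285) = √(0.000103002) = 0.01015.
z = (0.64201 − 0.621)/0.01015 = 0.02101/0.01015 = 2.070.
p-value = P(Z < 2.070) ≈ 0.9808, so at α = 0.1 we fail to reject H₀.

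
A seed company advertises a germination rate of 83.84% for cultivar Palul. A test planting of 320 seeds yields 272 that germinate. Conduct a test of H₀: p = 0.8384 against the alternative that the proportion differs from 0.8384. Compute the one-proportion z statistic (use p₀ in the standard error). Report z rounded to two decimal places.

z = 0.56

p̂ = 272/320 = 0.8500.
SE = √(p₀(1−p₀)/n) = √(0.13549/320) = 0.0206.
z = (0.8500 − 0.8384)/0.0206 = 0.0116/0.0206 = 0.56.
p-value = 2·P(Z > 0.564) ≈ 0.5729.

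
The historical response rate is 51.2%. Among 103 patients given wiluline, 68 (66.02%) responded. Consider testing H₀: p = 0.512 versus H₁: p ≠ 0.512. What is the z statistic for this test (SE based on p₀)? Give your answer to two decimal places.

z = 3.01

p̂ = 68/103 ≈ 0.6602.
Under H₀, SE = √(0.512·0.488/103) = √(0.00242579) = 0.0493.
z = (0.6602 − 0.512)/0.0493 = 0.1482/0.0493 = 3.01.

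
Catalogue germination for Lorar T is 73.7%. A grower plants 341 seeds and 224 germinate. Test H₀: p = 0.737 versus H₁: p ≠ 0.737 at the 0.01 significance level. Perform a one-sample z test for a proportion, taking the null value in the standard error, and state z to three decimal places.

z = -3.360

p̂ = 224/341 ≈ 0.65689.
SE = √(p₀(1−p₀)/n) = √(0.19383/341) = 0.02384.
z = (0.65689 − 0.737)/0.02384 = -0.08011/0.02384 = -3.360.
p-value = 2·P(Z > 3.360) ≈ 0.0008. With α = 0.01, reject H₀.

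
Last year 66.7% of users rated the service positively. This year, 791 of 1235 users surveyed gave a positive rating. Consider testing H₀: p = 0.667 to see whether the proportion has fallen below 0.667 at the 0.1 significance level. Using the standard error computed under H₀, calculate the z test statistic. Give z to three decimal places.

z = -1.977

p̂ = 791/1235 ≈ 0.64049.
Standard error under H₀: √(0.667×0.333/1235) = 0.01341.
z = (0.64049 − 0.667)/0.01341 = -0.02651/0.01341 = -1.977.
p-value = P(Z < -1.977) ≈ 0.0240; since p < α = 0.1, reject H₀.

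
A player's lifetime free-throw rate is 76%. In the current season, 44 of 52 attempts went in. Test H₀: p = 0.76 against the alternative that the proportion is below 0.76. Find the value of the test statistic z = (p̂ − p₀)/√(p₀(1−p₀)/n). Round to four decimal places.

p̂ = 44/52 = 0.846154.
SE = √(p₀(1−p₀)/n) = √(0.1824/52) = 0.059226.
z = (0.846154 − 0.76)/0.059226 = 0.086154/0.059226 = 1.4547.
p-value = P(Z < 1.455) ≈ 0.9271.

z = 1.4547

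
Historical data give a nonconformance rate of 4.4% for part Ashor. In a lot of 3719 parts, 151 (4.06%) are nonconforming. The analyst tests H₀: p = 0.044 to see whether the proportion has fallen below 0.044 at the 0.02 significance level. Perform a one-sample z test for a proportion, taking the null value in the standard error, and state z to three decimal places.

p̂ = 151/3719 ≈ 0.040602.
Under H₀, SE = √(0.044·0.956/3719) = √(1.13106e-05) = 0.003363.
z = (0.040602 − 0.044)/0.003363 = -0.003398/0.003363 = -1.010.
p-value = P(Z < -1.010) ≈ 0.1562; since p > α = 0.02, fail to reject H₀.

z = -1.010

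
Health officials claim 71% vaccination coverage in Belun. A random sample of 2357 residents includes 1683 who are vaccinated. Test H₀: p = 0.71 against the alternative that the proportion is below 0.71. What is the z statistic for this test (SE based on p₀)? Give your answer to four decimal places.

p̂ = 1683/2357 = 0.714043.
Under H₀, SE = √(0.71·0.29/2357) = √(8.73568e-05) = 0.009346.
z = (0.714043 − 0.71)/0.009346 = 0.004043/0.009346 = 0.4326.
p-value = P(Z < 0.433) ≈ 0.6673.

z = 0.4326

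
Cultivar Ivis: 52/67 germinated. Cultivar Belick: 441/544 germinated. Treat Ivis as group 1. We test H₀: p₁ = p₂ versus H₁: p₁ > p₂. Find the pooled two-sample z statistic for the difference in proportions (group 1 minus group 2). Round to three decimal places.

p̂₁ = 52/67 ≈ 0.77612, p̂₂ = 441/544 ≈ 0.81066.
Pooled p̂ = (52+441)/(67+544) = 493/611 = 0.80687.
SE = √(p̂(1−p̂)(1/n₁+1/n₂)) = √(0.80687·0.19313·0.0167636) = √(0.00261225) = 0.05111.
z = (0.77612 − 0.81066)/0.05111 = -0.03454/0.05111 = -0.676.

z = -0.676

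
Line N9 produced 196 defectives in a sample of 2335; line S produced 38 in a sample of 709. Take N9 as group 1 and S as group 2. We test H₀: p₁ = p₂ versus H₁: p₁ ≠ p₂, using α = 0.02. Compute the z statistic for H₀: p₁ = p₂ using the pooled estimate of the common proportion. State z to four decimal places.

p̂₁ = 196/2335 ≈ 0.0839400, p̂₂ = 38/709 ≈ 0.0535966.
Pooled p̂ = (196+38)/(2335+709) = 234/3044 = 0.0768725.
SE = √(0.0709631 × 0.0018387) = 0.0114228.
z = (0.0839400 − 0.0535966)/0.0114228 = 0.0303434/0.0114228 = 2.6564.
p-value = 2·P(Z > 2.656) ≈ 0.0079; since p < α = 0.02, reject H₀.

z = 2.6564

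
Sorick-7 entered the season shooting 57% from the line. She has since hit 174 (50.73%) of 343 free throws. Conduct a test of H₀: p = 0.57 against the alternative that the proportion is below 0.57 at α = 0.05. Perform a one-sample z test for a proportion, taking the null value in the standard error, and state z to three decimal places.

z = -2.346

p̂ = 174/343 = 0.50729.
SE = √(p₀(1−p₀)/n) = √(0.2451/343) = 0.02673.
z = (0.50729 − 0.57)/0.02673 = -0.06271/0.02673 = -2.346.
p-value = P(Z < -2.346) ≈ 0.0095, so at α = 0.05 we reject H₀.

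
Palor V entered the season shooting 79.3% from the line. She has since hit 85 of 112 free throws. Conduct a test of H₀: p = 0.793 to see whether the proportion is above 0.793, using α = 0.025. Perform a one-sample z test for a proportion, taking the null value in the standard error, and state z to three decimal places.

z = -0.890

p̂ = 85/112 = 0.75893.
Under H₀, SE = √(0.793·0.207/112) = √(0.00146563) = 0.03828.
z = (0.75893 − 0.793)/0.03828 = -0.03407/0.03828 = -0.890.
p-value = P(Z > -0.890) ≈ 0.8133; since p > α = 0.025, fail to reject H₀.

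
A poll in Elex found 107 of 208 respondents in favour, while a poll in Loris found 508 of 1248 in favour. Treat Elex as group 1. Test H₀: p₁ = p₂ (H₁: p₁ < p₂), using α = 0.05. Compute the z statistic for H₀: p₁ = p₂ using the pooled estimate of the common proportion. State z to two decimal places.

z = 2.90

p̂₁ = 107/208 = 0.5144, p̂₂ = 508/1248 = 0.4071.
Pooled p̂ = (107+508)/(208+1248) = 615/1456 = 0.4224.
SE = √(0.243977 × 0.00560897) = 0.0370.
z = (0.5144 − 0.4071)/0.0370 = 0.1073/0.0370 = 2.90.
p-value = P(Z < 2.903) ≈ 0.9981, so at α = 0.05 we fail to reject H₀.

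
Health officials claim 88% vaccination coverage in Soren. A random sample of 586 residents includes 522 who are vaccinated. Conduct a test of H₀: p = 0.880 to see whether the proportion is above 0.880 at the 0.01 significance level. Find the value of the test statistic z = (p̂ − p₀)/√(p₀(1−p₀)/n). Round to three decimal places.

p̂ = 522/586 = 0.89078.
SE = √(p₀(1−p₀)/n) = √(0.1056/586) = 0.01342.
z = (0.89078 − 0.88)/0.01342 = 0.01078/0.01342 = 0.803.
p-value = P(Z > 0.803) ≈ 0.2109; since p > α = 0.01, fail to reject H₀.

z = 0.803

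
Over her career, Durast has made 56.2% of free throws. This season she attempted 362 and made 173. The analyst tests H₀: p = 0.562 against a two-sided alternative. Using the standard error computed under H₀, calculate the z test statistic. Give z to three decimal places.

z = -3.225

p̂ = 173/362 ≈ 0.47790.
Standard error under H₀: √(0.562×0.438/362) = 0.02608.
z = (0.47790 − 0.562)/0.02608 = -0.08410/0.02608 = -3.225.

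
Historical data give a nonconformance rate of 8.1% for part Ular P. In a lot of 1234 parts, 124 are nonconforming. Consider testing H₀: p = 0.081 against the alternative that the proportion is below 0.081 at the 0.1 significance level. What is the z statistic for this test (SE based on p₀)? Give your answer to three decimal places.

z = 2.509

p̂ = 124/1234 ≈ 0.100486.
SE = √(p₀(1−p₀)/n) = √(0.074439/1234) = 0.007767.
z = (0.100486 − 0.081)/0.007767 = 0.019486/0.007767 = 2.509.
p-value = P(Z < 2.509) ≈ 0.9939; since p > α = 0.1, fail to reject H₀.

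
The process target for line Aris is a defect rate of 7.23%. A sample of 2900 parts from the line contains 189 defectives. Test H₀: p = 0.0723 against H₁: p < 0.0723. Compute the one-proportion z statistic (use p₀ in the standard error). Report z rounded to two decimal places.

p̂ = 189/2900 ≈ 0.0652.
Under H₀, SE = √(0.0723·0.9277/2900) = √(2.31285e-05) = 0.0048.
z = (0.0652 − 0.0723)/0.0048 = -0.0071/0.0048 = -1.48.

z = -1.48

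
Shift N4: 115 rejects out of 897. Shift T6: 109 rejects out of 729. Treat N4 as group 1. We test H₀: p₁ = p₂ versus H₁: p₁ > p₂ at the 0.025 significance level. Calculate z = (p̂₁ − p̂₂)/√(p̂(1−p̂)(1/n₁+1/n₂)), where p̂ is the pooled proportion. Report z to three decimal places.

p̂₁ = 115/897 ≈ 0.12821, p̂₂ = 109/729 ≈ 0.14952.
Pooled p̂ = (115+109)/(897+729) = 224/1626 = 0.13776.
SE = √(0.118783 × 0.00248657) = 0.01719.
z = (0.12821 − 0.14952)/0.01719 = -0.02131/0.01719 = -1.240.
p-value = P(Z > -1.240) ≈ 0.8926. With α = 0.025, fail to reject H₀.

z = -1.240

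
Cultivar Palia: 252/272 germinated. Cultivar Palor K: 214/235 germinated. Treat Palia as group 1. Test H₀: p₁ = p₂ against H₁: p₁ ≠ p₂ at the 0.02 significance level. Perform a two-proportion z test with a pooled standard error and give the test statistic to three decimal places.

p̂₁ = 252/272 = 0.92647, p̂₂ = 214/235 = 0.91064.
Pooled p̂ = (252+214)/(272+235) = 466/507 = 0.91913.
SE = √(p̂(1−p̂)(1/n₁+1/n₂)) = √(0.91913·0.08087·0.00793179) = √(0.000589556) = 0.02428.
z = (0.92647 − 0.91064)/0.02428 = 0.01583/0.02428 = 0.652.
p-value = 2·P(Z > 0.652) ≈ 0.5144. With α = 0.02, fail to reject H₀.

z = 0.652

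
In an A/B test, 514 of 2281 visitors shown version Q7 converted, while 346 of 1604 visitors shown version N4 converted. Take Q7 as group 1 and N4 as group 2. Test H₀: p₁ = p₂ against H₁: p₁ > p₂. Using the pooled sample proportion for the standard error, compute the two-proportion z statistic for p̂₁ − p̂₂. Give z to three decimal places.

z = 0.712

p̂₁ = 514/2281 = 0.22534, p̂₂ = 346/1604 = 0.21571.
Pooled p̂ = (514+346)/(2281+1604) = 860/3885 = 0.22136.
SE = √(0.172362 × 0.00106185) = 0.01353.
z = (0.22534 − 0.21571)/0.01353 = 0.00963/0.01353 = 0.712.
p-value = P(Z > 0.712) ≈ 0.2383.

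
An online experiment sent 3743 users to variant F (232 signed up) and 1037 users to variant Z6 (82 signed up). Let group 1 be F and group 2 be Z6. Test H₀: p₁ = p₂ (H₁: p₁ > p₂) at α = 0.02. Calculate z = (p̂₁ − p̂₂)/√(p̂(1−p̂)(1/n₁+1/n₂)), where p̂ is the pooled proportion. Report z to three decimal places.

p̂₁ = 232/3743 = 0.061982, p̂₂ = 82/1037 = 0.079074.
Pooled p̂ = (232+82)/(3743+1037) = 314/4780 = 0.065690.
SE = √(p̂(1−p̂)(1/n₁+1/n₂)) = √(0.065690·0.934310·0.00123149) = √(7.55826e-05) = 0.008694.
z = (0.061982 − 0.079074)/0.008694 = -0.017092/0.008694 = -1.966.
p-value = P(Z > -1.966) ≈ 0.9753, so at α = 0.02 we fail to reject H₀.

z = -1.966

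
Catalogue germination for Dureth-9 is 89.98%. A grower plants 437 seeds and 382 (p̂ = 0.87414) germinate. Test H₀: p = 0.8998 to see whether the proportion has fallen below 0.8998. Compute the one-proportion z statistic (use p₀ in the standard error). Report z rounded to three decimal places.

p̂ = 382/437 = 0.874142.
SE = √(p₀(1−p₀)/n) = √(0.09016/437) = 0.014364.
z = (0.874142 − 0.8998)/0.014364 = -0.025658/0.014364 = -1.786.
p-value = P(Z < -1.786) ≈ 0.0370.

z = -1.786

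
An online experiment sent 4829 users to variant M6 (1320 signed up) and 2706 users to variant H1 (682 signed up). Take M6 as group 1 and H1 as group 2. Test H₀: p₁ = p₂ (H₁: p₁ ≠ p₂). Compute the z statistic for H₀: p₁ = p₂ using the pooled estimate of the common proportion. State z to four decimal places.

p̂₁ = 1320/4829 ≈ 0.2733485, p̂₂ = 682/2706 ≈ 0.2520325.
Pooled p̂ = (1320+682)/(4829+2706) = 2002/7535 = 0.2656934.
SE = √(p̂(1−p̂)(1/n₁+1/n₂)) = √(0.2656934·0.7343066·0.000576631) = √(0.000112501) = 0.0106067.
z = (0.2733485 − 0.2520325)/0.0106067 = 0.0213160/0.0106067 = 2.0097.

z = 2.0097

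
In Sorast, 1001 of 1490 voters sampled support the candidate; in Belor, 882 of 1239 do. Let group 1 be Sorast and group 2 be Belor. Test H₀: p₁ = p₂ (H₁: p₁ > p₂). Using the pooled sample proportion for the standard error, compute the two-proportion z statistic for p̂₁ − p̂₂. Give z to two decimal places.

z = -2.25

p̂₁ = 1001/1490 = 0.6718, p̂₂ = 882/1239 = 0.7119.
Pooled p̂ = (1001+882)/(1490+1239) = 1883/2729 = 0.6900.
SE = √(p̂(1−p̂)(1/n₁+1/n₂)) = √(0.6900·0.3100·0.00147824) = √(0.000316198) = 0.0178.
z = (0.6718 − 0.7119)/0.0178 = -0.0401/0.0178 = -2.25.
p-value = P(Z > -2.252) ≈ 0.9879.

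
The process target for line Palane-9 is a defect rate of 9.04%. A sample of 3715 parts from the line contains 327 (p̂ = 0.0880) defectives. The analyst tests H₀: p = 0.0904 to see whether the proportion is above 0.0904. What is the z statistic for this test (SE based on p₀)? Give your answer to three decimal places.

p̂ = 327/3715 ≈ 0.08802.
Under H₀, SE = √(0.0904·0.9096/3715) = √(2.2134e-05) = 0.00470.
z = (0.08802 − 0.0904)/0.00470 = -0.00238/0.00470 = -0.506.

z = -0.506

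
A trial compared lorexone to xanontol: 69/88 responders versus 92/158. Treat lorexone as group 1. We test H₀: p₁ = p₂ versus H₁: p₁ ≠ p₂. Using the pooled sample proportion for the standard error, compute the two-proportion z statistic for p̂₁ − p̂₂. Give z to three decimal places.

p̂₁ = 69/88 = 0.78409, p̂₂ = 92/158 = 0.58228.
Pooled p̂ = (69+92)/(88+158) = 161/246 = 0.65447.
SE = √(p̂(1−p̂)(1/n₁+1/n₂)) = √(0.65447·0.34553·0.0176928) = √(0.00400101) = 0.06325.
z = (0.78409 − 0.58228)/0.06325 = 0.20181/0.06325 = 3.191.
Two-sided p-value ≈ 2·Φ(−3.191) = 0.0014.

z = 3.191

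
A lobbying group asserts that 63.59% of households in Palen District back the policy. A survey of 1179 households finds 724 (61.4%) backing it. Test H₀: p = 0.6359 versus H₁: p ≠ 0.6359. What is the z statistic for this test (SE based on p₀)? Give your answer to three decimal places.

p̂ = 724/1179 = 0.61408.
SE = √(p₀(1−p₀)/n) = √(0.23153/1179) = 0.01401.
z = (0.61408 − 0.6359)/0.01401 = -0.02182/0.01401 = -1.557.
p-value = 2·P(Z > 1.557) ≈ 0.1195.

z = -1.557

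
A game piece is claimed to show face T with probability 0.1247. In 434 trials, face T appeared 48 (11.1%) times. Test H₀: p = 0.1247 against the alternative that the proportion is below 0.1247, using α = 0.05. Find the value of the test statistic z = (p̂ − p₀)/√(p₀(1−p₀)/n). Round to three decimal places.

z = -0.889

p̂ = 48/434 = 0.11060.
Under H₀, SE = √(0.1247·0.8753/434) = √(0.000251497) = 0.01586.
z = (0.11060 − 0.1247)/0.01586 = -0.01410/0.01586 = -0.889.
p-value = P(Z < -0.889) ≈ 0.1870. With α = 0.05, fail to reject H₀.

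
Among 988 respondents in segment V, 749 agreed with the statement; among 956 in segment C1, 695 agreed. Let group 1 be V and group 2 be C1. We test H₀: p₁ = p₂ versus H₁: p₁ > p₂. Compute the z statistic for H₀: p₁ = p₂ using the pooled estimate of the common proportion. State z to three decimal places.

p̂₁ = 749/988 = 0.75810, p̂₂ = 695/956 = 0.72699.
Pooled p̂ = (749+695)/(988+956) = 1444/1944 = 0.74280.
SE = √(0.191049 × 0.00205817) = 0.01983.
z = (0.75810 − 0.72699)/0.01983 = 0.03111/0.01983 = 1.569.

z = 1.569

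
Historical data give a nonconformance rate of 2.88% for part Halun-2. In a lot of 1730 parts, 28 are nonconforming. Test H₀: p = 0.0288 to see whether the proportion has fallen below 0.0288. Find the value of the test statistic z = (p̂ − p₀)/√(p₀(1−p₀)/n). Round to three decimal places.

p̂ = 28/1730 ≈ 0.016185.
Under H₀, SE = √(0.0288·0.9712/1730) = √(1.6168e-05) = 0.004021.
z = (0.016185 − 0.0288)/0.004021 = -0.012615/0.004021 = -3.137.

z = -3.137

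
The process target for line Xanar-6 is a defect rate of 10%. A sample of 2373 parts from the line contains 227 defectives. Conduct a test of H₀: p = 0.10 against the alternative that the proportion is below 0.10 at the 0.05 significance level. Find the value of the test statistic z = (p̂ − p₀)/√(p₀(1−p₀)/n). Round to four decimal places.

p̂ = 227/2373 = 0.095660.
SE = √(p₀(1−p₀)/n) = √(0.09/2373) = 0.006158.
z = (0.095660 − 0.1)/0.006158 = -0.004340/0.006158 = -0.7048.
p-value = P(Z < -0.705) ≈ 0.2405; since p > α = 0.05, fail to reject H₀.

z = -0.7048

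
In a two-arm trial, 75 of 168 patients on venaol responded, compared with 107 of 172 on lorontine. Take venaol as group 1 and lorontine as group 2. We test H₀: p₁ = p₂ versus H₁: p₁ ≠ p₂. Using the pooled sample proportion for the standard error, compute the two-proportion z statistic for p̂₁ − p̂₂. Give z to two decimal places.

p̂₁ = 75/168 = 0.4464, p̂₂ = 107/172 = 0.6221.
Pooled p̂ = (75+107)/(168+172) = 182/340 = 0.5353.
SE = √(0.248754 × 0.0117663) = 0.0541.
z = (0.4464 − 0.6221)/0.0541 = -0.1757/0.0541 = -3.25.

z = -3.25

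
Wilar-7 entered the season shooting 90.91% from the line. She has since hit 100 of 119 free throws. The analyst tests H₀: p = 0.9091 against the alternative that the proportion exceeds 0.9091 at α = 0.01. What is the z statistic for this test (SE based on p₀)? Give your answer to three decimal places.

z = -2.609

p̂ = 100/119 ≈ 0.84034.
SE = √(p₀(1−p₀)/n) = √(0.082637/119) = 0.02635.
z = (0.84034 − 0.9091)/0.02635 = -0.06876/0.02635 = -2.609.
p-value = P(Z > -2.609) ≈ 0.9955. With α = 0.01, fail to reject H₀.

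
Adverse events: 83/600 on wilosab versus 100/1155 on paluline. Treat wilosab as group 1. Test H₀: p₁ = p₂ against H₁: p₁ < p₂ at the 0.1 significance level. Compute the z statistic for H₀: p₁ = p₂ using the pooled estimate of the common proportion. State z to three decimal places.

z = 3.365

p̂₁ = 83/600 = 0.13833, p̂₂ = 100/1155 = 0.08658.
Pooled p̂ = (83+100)/(600+1155) = 183/1755 = 0.10427.
SE = √(0.0934005 × 0.00253247) = 0.01538.
z = (0.13833 − 0.08658)/0.01538 = 0.05175/0.01538 = 3.365.
p-value = P(Z < 3.365) ≈ 0.9996; since p > α = 0.1, fail to reject H₀.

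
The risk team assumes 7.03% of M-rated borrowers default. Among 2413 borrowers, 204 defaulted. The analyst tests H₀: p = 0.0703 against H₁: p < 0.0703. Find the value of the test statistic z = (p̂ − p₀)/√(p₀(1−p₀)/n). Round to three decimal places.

p̂ = 204/2413 = 0.084542.
SE = √(p₀(1−p₀)/n) = √(0.065358/2413) = 0.005204.
z = (0.084542 − 0.0703)/0.005204 = 0.014242/0.005204 = 2.737.
p-value = P(Z < 2.737) ≈ 0.9969.

z = 2.737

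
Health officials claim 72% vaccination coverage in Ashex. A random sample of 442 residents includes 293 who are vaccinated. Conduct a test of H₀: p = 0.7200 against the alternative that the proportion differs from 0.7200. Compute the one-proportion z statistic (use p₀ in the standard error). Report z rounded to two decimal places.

z = -2.67

p̂ = 293/442 ≈ 0.6629.
Standard error under H₀: √(0.72×0.28/442) = 0.0214.
z = (0.6629 − 0.72)/0.0214 = -0.0571/0.0214 = -2.67.
p-value = 2·P(Z > 2.674) ≈ 0.0075.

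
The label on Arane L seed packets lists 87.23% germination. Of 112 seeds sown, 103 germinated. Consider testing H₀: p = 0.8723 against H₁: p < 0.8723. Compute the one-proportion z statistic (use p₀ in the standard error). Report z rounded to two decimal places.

z = 1.50

p̂ = 103/112 ≈ 0.9196.
Under H₀, SE = √(0.8723·0.1277/112) = √(0.000994578) = 0.0315.
z = (0.9196 − 0.8723)/0.0315 = 0.0473/0.0315 = 1.50.
p-value = P(Z < 1.501) ≈ 0.9333.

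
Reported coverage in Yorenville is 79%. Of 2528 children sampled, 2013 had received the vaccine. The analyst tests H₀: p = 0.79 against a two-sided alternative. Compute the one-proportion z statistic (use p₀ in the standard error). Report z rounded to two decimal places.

z = 0.78

p̂ = 2013/2528 ≈ 0.7963.
Under H₀, SE = √(0.79·0.21/2528) = √(6.5625e-05) = 0.0081.
z = (0.7963 − 0.79)/0.0081 = 0.0063/0.0081 = 0.78.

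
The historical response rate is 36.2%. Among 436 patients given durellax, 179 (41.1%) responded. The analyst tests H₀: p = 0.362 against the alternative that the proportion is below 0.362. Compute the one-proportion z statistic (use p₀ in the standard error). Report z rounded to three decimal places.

z = 2.109

p̂ = 179/436 ≈ 0.41055.
Under H₀, SE = √(0.362·0.638/436) = √(0.000529716) = 0.02302.
z = (0.41055 − 0.362)/0.02302 = 0.04855/0.02302 = 2.109.
p-value = P(Z < 2.109) ≈ 0.9825.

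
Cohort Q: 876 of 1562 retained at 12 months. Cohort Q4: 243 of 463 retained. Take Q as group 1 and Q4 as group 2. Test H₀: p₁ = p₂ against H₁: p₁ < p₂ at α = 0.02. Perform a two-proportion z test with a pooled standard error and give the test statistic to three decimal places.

z = 1.368

p̂₁ = 876/1562 = 0.56082, p̂₂ = 243/463 = 0.52484.
Pooled p̂ = (876+243)/(1562+463) = 1119/2025 = 0.55259.
SE = √(0.247234 × 0.00280003) = 0.02631.
z = (0.56082 − 0.52484)/0.02631 = 0.03598/0.02631 = 1.368.
p-value = P(Z < 1.368) ≈ 0.9143, so at α = 0.02 we fail to reject H₀.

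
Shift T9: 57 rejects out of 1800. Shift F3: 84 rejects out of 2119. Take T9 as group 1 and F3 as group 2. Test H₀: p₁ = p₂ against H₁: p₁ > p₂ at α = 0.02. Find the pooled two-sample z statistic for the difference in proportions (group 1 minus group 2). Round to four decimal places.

z = -1.3359

p̂₁ = 57/1800 = 0.03166667, p̂₂ = 84/2119 = 0.03964134.
Pooled p̂ = (57+84)/(1800+2119) = 141/3919 = 0.03597857.
SE = √(0.0346841 × 0.00102748) = 0.00596968.
z = (0.03166667 − 0.03964134)/0.00596968 = -0.00797467/0.00596968 = -1.3359.
p-value = P(Z > -1.336) ≈ 0.9092; since p > α = 0.02, fail to reject H₀.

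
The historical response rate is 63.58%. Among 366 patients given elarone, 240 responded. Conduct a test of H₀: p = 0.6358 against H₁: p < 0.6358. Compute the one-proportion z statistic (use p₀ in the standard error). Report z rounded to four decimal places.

p̂ = 240/366 = 0.655738.
Under H₀, SE = √(0.6358·0.3642/366) = √(0.000632673) = 0.025153.
z = (0.655738 − 0.6358)/0.025153 = 0.019938/0.025153 = 0.7927.
p-value = P(Z < 0.793) ≈ 0.7860.

z = 0.7927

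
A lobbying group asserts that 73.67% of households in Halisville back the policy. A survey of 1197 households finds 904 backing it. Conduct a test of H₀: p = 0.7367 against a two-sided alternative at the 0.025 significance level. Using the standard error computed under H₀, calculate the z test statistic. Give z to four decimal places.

p̂ = 904/1197 ≈ 0.7552214.
Under H₀, SE = √(0.7367·0.2633/1197) = √(0.000162049) = 0.0127299.
z = (0.7552214 − 0.7367)/0.0127299 = 0.0185214/0.0127299 = 1.4550.
p-value = 2·P(Z > 1.455) ≈ 0.1457, so at α = 0.025 we fail to reject H₀.

z = 1.4550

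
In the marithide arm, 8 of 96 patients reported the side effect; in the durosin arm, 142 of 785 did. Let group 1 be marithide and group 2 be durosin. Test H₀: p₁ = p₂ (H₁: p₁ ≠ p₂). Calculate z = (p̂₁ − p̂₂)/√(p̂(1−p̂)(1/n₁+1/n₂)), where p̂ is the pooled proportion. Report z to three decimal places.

p̂₁ = 8/96 ≈ 0.08333, p̂₂ = 142/785 ≈ 0.18089.
Pooled p̂ = (8+142)/(96+785) = 150/881 = 0.17026.
SE = √(p̂(1−p̂)(1/n₁+1/n₂)) = √(0.17026·0.82974·0.0116906) = √(0.00165155) = 0.04064.
z = (0.08333 − 0.18089)/0.04064 = -0.09756/0.04064 = -2.401.
p-value = 2·P(Z > 2.401) ≈ 0.0164.

z = -2.401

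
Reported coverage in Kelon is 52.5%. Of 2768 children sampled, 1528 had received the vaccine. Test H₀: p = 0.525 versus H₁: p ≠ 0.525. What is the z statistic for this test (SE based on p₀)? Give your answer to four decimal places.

p̂ = 1528/2768 ≈ 0.5520231.
Standard error under H₀: √(0.525×0.475/2768) = 0.0094917.
z = (0.5520231 − 0.525)/0.0094917 = 0.0270231/0.0094917 = 2.8470.
p-value = 2·P(Z > 2.847) ≈ 0.0044.

z = 2.8470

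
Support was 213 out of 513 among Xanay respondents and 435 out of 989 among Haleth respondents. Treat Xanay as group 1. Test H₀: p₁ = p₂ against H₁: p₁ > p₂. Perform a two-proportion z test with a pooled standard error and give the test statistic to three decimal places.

z = -0.914

p̂₁ = 213/513 = 0.41520, p̂₂ = 435/989 = 0.43984.
Pooled p̂ = (213+435)/(513+989) = 648/1502 = 0.43142.
SE = √(p̂(1−p̂)(1/n₁+1/n₂)) = √(0.43142·0.56858·0.00296044) = √(0.000726188) = 0.02695.
z = (0.41520 − 0.43984)/0.02695 = -0.02464/0.02695 = -0.914.
p-value = P(Z > -0.914) ≈ 0.8197.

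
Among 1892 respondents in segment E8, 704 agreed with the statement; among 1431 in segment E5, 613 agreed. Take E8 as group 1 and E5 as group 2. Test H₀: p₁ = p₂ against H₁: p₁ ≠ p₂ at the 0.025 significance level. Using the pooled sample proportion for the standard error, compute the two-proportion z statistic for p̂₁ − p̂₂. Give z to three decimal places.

z = -3.284

p̂₁ = 704/1892 ≈ 0.37209, p̂₂ = 613/1431 ≈ 0.42837.
Pooled p̂ = (704+613)/(1892+1431) = 1317/3323 = 0.39633.
SE = √(p̂(1−p̂)(1/n₁+1/n₂)) = √(0.39633·0.60367·0.00122735) = √(0.000293647) = 0.01714.
z = (0.37209 − 0.42837)/0.01714 = -0.05628/0.01714 = -3.284.
Two-sided p-value ≈ 2·Φ(−3.284) = 0.0010; since p < α = 0.025, reject H₀.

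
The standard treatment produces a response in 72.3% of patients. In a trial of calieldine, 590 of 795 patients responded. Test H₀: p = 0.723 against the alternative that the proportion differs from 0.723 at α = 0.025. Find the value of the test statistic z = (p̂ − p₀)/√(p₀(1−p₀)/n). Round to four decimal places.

z = 1.2058

p̂ = 590/795 = 0.742138.
Standard error under H₀: √(0.723×0.277/795) = 0.015872.
z = (0.742138 − 0.723)/0.015872 = 0.019138/0.015872 = 1.2058.
Two-sided p-value ≈ 2·Φ(−1.206) = 0.2279. With α = 0.025, fail to reject H₀.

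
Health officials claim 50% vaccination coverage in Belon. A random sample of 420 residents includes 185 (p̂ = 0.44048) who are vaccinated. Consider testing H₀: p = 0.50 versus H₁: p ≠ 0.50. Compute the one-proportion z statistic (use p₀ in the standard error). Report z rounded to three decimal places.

z = -2.440

p̂ = 185/420 = 0.440476.
SE = √(p₀(1−p₀)/n) = √(0.25/420) = 0.024398.
z = (0.440476 − 0.5)/0.024398 = -0.059524/0.024398 = -2.440.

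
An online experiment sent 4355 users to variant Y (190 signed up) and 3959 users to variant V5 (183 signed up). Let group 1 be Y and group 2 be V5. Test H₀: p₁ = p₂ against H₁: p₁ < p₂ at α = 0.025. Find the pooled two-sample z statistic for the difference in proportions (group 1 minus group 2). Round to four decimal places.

p̂₁ = 190/4355 = 0.0436280, p̂₂ = 183/3959 = 0.0462238.
Pooled p̂ = (190+183)/(4355+3959) = 373/8314 = 0.0448641.
SE = √(p̂(1−p̂)(1/n₁+1/n₂)) = √(0.0448641·0.9551359·0.00048221) = √(2.06633e-05) = 0.0045457.
z = (0.0436280 − 0.0462238)/0.0045457 = -0.0025958/0.0045457 = -0.5710.
p-value = P(Z < -0.571) ≈ 0.2840; since p > α = 0.025, fail to reject H₀.

z = -0.5710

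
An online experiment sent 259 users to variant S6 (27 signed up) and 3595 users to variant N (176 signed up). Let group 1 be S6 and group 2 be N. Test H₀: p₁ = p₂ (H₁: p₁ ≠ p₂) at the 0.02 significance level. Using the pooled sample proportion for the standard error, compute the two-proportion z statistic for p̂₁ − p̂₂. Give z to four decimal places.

p̂₁ = 27/259 ≈ 0.1042471, p̂₂ = 176/3595 ≈ 0.0489569.
Pooled p̂ = (27+176)/(259+3595) = 203/3854 = 0.0526725.
SE = √(p̂(1−p̂)(1/n₁+1/n₂)) = √(0.0526725·0.9473275·0.00413917) = √(0.000206537) = 0.0143714.
z = (0.1042471 − 0.0489569)/0.0143714 = 0.0552902/0.0143714 = 3.8472.
Two-sided p-value ≈ 2·Φ(−3.847) = 0.0001; since p < α = 0.02, reject H₀.

z = 3.8472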